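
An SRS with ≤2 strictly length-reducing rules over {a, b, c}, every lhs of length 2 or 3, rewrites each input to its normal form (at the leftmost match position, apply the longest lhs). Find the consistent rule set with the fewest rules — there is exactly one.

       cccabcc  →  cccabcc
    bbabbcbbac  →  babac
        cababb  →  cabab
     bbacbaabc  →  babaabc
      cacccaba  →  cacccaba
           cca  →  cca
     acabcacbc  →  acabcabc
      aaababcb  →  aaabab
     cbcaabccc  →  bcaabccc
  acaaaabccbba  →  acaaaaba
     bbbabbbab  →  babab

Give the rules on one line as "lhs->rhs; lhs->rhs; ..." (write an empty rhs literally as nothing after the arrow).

bb->b; cb->b

  | cccabcc
  | bbabbcbbac => babbcbbac => babcbbac => babbbac => babbac => babac
  | cababb => cabab
  | bbacbaabc => bacbaabc => babaabc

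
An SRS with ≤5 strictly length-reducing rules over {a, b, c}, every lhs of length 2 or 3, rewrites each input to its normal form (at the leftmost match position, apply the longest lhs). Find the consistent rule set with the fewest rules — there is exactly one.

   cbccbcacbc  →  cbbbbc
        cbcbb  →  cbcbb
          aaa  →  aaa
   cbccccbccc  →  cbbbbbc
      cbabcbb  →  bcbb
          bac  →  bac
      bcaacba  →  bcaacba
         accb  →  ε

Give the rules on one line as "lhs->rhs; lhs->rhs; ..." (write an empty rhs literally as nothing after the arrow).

  | cbccbcacbc => cbbbcacbc => cbbbbc
  | cbcbb
  | aaa
  | cbccccbccc => cbbccbccc => cbbbbccc => cbbbbbc

abb->; bab->c; cac->; cc->b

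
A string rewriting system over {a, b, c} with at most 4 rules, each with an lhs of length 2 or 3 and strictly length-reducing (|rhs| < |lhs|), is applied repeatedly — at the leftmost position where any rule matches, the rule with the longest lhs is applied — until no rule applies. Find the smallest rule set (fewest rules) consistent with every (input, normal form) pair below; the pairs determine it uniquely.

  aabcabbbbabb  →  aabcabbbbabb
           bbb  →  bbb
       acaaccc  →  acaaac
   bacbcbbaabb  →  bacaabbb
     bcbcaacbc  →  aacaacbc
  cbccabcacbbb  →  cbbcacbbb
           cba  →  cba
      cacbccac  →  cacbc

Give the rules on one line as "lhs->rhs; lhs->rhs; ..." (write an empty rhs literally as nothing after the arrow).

  | aabcabbbbabb
  | bbb
  | acaaccc => acaaac
  | bacbcbbaabb => bacaabaabb => bacaabbb

baa->b; bcb->aa; cc->a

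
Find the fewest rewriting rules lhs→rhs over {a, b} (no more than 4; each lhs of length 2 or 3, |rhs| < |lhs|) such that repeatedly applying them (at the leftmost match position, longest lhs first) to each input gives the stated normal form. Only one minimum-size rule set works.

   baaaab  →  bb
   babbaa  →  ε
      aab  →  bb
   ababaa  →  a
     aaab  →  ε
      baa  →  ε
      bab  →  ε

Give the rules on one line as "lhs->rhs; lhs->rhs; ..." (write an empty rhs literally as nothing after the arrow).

aa->b; ba->a; baa->; bab->

  | baaaab => aab => bb
  | babbaa => baa => ε
  | aab => bb
  | ababaa => aaa => ba => a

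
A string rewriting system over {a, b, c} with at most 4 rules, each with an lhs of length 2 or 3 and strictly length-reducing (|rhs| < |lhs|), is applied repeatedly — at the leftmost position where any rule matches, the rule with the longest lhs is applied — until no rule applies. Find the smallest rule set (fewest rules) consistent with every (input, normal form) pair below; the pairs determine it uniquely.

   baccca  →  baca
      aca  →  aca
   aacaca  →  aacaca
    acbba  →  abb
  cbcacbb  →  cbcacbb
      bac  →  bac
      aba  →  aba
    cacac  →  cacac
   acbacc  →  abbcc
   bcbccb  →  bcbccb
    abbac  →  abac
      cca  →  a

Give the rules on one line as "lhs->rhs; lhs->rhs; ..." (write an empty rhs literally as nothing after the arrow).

  | baccca => baca
  | aca
  | aacaca
  | acbba => acba => abb

bba->ba; cba->bb; cca->a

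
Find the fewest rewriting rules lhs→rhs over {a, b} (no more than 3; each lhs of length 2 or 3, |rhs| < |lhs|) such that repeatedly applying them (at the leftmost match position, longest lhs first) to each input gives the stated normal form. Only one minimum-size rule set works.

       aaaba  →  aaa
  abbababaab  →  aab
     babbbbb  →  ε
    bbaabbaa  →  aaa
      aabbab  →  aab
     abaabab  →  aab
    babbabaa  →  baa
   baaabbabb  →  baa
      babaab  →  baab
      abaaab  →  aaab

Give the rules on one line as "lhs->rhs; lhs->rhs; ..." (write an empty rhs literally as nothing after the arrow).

  | aaaba => aaa
  | abbababaab => ababaab => abaab => aab
  | babbbbb => bbbb => bb => ε
  | bbaabbaa => aabbaa => aaa

aba->a; abb->; bb->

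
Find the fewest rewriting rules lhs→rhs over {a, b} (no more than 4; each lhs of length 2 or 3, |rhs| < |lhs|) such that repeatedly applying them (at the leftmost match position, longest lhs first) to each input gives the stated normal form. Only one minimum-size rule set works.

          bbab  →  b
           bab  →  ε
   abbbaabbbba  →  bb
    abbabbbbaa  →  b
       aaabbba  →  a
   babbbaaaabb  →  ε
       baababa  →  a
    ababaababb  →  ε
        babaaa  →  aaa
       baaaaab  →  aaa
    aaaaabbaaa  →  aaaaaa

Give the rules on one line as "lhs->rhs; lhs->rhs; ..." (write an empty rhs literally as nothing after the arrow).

  | bbab => b
  | bab => ε
  | abbbaabbbba => bbaabbbba => babbbba => bbba => bb
  | abbabbbbaa => babbbbaa => bbbaa => bba => b

ab->; ba->; bab->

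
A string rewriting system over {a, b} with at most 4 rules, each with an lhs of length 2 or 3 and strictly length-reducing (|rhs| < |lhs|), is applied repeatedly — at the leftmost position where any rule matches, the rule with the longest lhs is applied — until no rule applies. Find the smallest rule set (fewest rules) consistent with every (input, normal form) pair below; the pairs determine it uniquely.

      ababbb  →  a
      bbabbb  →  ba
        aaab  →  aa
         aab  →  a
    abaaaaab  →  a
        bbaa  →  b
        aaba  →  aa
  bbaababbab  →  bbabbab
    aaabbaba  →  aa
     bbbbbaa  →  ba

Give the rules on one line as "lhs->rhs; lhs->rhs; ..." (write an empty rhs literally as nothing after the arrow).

  | ababbb => bbbb => aab => a
  | bbabbb => bbaaa => ba
  | aaab => aa
  | aab => a

aab->a; aba->b; baa->; bbb->aa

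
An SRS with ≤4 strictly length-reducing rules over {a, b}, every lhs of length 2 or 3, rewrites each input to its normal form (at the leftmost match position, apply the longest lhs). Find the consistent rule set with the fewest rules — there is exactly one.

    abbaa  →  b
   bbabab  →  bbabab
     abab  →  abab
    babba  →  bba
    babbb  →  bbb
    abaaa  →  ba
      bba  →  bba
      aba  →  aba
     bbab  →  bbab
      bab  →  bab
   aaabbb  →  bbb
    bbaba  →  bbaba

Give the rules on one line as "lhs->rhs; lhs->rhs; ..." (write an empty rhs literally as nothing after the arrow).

aa->; aaa->ba; abb->b

  | abbaa => baa => b
  | bbabab
  | abab
  | babba => bba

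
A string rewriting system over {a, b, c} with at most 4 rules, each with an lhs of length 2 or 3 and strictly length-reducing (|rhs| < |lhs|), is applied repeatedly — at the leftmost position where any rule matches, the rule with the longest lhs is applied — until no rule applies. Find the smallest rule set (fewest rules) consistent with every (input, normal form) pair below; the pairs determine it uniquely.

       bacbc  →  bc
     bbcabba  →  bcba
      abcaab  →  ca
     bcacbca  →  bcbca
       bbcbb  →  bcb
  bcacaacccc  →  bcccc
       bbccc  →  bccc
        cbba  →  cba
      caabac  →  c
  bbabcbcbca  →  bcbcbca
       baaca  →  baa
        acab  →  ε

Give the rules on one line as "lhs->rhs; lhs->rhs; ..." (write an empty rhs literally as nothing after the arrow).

  | bacbc => bbbc => bbc => bc
  | bbcabba => bcabba => bcba
  | abcaab => caab => ca
  | bcacbca => bcbbca => bcbca

ab->; ac->b; aca->a; bb->b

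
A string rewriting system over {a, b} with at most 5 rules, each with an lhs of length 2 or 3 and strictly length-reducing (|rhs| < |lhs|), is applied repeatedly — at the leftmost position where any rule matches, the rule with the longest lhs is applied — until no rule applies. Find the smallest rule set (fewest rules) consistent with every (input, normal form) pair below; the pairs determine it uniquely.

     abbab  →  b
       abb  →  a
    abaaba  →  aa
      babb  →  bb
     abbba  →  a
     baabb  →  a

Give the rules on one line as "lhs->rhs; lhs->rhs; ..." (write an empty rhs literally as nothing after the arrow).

  | abbab => aab => ab => b
  | abb => a
  | abaaba => aaba => aa
  | babb => bb

ab->b; aba->a; abb->a; ba->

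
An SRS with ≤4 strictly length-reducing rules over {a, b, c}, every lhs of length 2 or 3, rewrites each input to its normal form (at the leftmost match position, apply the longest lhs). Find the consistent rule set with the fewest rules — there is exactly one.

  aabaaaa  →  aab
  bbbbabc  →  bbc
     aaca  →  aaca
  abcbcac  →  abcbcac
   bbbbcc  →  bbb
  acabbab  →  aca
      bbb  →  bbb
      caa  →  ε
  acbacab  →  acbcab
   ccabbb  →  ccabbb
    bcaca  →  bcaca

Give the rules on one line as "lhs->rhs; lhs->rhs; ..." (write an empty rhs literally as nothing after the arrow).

  | aabaaaa => aabaaa => aabaa => aaba => aab
  | bbbbabc => bbbccc => bbc
  | aaca
  | abcbcac

ba->b; bab->cc; bcc->; caa->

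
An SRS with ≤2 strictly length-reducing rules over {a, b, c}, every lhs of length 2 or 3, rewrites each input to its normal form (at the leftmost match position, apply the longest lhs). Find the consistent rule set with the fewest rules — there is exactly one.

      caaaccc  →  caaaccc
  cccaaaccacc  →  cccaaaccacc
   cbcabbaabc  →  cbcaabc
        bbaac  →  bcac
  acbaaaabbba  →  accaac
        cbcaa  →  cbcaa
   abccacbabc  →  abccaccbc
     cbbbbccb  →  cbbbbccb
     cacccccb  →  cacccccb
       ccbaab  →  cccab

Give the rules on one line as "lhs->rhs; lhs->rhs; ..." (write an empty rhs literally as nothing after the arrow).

abb->; ba->c

  | caaaccc
  | cccaaaccacc
  | cbcabbaabc => cbcaabc
  | bbaac => bcac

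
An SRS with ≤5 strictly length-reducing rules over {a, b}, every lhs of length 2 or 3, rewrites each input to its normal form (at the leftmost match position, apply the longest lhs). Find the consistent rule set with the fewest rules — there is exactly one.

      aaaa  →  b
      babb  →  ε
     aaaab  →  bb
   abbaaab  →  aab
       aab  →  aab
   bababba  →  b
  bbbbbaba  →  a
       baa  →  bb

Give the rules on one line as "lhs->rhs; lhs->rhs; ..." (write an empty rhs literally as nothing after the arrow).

aaa->b; ba->b; baa->bb; bbb->

  | aaaa => ba => b
  | babb => bbb => ε
  | aaaab => bab => bb
  | abbaaab => abbbab => aab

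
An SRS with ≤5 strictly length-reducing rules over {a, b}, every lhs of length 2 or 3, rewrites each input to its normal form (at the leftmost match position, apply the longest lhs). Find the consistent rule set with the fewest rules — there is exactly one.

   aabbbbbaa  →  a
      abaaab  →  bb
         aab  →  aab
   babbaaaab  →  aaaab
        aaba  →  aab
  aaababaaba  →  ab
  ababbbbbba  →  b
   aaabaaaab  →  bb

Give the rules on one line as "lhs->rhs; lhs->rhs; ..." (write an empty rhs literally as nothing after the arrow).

  | aabbbbbaa => abbbbbaa => bbbbbaa => bbaa => a
  | abaaab => abaab => abab => abb => bb
  | aab
  | babbaaaab => bbbaaaab => aaaab

abb->bb; ba->b; bba->; bbb->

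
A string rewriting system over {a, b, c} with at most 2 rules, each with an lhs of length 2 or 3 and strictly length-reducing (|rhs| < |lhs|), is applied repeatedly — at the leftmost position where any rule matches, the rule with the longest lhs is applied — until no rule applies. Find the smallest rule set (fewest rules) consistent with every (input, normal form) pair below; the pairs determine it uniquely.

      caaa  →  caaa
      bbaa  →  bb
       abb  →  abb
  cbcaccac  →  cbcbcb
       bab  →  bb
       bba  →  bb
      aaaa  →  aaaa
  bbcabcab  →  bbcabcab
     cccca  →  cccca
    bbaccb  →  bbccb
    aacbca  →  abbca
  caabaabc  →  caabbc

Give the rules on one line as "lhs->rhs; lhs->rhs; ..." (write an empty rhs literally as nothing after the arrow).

  | caaa
  | bbaa => bba => bb
  | abb
  | cbcaccac => cbcbcac => cbcbcb

ac->b; ba->b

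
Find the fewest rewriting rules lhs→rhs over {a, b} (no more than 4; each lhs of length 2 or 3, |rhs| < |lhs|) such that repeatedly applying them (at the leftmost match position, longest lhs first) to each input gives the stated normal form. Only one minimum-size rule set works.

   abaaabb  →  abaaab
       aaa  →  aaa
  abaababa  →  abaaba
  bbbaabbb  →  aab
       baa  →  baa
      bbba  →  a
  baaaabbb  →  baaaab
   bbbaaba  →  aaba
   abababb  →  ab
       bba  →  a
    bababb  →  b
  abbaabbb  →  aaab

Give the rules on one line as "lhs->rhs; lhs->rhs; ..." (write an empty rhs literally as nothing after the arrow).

  | abaaabb => abaaab
  | aaa
  | abaababa => abaaba
  | bbbaabbb => bbaabbb => aabbb => aabb => aab

bab->b; bb->b; bba->a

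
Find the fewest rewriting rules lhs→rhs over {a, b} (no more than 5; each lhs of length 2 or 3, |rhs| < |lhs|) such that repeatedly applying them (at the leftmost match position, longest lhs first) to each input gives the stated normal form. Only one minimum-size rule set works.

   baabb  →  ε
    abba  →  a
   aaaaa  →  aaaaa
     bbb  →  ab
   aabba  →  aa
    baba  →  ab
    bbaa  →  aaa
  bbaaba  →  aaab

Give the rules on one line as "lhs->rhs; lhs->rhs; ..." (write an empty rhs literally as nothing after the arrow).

abb->; ba->b; bab->ab; bb->a

  | baabb => babb => abb => ε
  | abba => a
  | aaaaa
  | bbb => ab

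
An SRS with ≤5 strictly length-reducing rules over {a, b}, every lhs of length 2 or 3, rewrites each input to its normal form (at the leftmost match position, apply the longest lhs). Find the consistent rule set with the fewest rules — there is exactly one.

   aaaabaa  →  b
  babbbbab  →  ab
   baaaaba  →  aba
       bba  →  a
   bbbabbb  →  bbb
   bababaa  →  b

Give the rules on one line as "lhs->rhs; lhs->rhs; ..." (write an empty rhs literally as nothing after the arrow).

aa->; aaa->b; bab->b; bba->a

  | aaaabaa => babaa => baa => b
  | babbbbab => bbbbab => bbab => ab
  | baaaaba => bbaba => aba
  | bba => a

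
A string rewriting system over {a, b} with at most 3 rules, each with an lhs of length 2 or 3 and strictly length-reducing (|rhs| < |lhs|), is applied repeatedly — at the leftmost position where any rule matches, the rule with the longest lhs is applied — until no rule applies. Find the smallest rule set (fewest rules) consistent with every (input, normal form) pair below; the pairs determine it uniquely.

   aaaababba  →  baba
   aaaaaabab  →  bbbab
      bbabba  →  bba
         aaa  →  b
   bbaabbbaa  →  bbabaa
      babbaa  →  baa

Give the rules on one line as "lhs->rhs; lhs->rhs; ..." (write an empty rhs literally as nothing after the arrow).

  | aaaababba => bababba => baba
  | aaaaaabab => baaabab => bbbab
  | bbabba => bba
  | aaa => b

aaa->b; abb->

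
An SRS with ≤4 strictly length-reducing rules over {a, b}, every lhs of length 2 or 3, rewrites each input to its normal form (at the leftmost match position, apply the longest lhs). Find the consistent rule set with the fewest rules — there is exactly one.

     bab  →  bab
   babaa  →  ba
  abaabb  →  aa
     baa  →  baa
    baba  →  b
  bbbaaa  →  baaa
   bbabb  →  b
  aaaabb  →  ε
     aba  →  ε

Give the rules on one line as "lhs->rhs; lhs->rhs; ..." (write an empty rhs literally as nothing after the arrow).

  | bab
  | babaa => ba
  | abaabb => abb => aa
  | baa

aab->; aba->; bb->a; bbb->b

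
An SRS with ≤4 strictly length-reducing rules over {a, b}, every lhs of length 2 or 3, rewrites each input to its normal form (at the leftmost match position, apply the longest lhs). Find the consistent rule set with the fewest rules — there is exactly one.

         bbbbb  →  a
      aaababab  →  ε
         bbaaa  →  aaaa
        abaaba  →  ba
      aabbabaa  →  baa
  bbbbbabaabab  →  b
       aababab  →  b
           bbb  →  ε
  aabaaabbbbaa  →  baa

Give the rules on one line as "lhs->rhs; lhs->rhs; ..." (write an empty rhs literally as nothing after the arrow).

aab->b; ab->; bb->a

  | bbbbb => abbb => bb => a
  | aaababab => ababab => abab => ab => ε
  | bbaaa => aaaa
  | abaaba => aaba => ba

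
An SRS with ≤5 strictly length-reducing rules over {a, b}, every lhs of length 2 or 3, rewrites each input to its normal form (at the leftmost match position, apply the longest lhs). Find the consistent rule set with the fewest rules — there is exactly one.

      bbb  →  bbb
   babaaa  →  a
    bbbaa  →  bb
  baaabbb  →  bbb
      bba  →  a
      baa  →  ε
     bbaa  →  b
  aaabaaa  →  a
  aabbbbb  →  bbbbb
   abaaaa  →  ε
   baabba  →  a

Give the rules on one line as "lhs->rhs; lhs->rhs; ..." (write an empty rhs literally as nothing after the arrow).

aa->; ab->b; ba->a; baa->

  | bbb
  | babaaa => abaaa => baaa => a
  | bbbaa => bb
  | baaabbb => abbb => bbb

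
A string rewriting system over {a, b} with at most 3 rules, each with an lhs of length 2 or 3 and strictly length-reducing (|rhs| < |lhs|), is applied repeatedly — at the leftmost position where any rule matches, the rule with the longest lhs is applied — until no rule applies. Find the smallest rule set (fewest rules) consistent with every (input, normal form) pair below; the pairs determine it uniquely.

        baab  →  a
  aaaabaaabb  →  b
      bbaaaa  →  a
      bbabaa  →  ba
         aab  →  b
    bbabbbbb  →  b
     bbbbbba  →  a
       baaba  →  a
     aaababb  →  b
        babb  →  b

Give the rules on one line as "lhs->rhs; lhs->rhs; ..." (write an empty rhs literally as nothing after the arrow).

aa->a; ab->b; bb->a

  | baab => bab => bb => a
  | aaaabaaabb => aaabaaabb => aabaaabb => abaaabb => baaabb => baabb => babb => bbb => ab => b
  | bbaaaa => aaaaa => aaaa => aaa => aa => a
  | bbabaa => aabaa => abaa => baa => ba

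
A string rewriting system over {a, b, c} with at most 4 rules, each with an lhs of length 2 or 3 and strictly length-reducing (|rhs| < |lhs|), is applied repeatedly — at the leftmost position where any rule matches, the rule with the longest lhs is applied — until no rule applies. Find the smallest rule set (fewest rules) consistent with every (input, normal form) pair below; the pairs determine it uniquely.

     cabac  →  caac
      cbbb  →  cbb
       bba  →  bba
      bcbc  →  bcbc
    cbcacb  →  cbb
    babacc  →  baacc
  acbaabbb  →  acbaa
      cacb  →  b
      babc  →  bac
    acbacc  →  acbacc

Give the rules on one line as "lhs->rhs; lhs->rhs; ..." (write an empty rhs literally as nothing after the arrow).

  | cabac => caac
  | cbbb => cbb
  | bba
  | bcbc

ab->a; bbb->bb; cac->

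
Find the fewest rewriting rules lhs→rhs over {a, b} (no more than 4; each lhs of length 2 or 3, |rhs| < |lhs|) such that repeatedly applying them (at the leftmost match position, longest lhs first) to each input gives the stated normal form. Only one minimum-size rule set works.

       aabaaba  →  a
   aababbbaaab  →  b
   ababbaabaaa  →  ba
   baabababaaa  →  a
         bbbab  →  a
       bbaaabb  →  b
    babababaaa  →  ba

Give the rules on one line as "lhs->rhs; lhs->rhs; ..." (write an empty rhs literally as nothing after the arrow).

aa->a; aab->; ab->b; bb->a

  | aabaaba => aaba => a
  | aababbbaaab => abbbaaab => bbbaaab => abaaab => baaab => baab => b
  | ababbaabaaa => babbaabaaa => bbbaabaaa => abaabaaa => baabaaa => baaa => baa => ba
  | baabababaaa => bababaaa => bbabaaa => aabaaa => aaa => aa => a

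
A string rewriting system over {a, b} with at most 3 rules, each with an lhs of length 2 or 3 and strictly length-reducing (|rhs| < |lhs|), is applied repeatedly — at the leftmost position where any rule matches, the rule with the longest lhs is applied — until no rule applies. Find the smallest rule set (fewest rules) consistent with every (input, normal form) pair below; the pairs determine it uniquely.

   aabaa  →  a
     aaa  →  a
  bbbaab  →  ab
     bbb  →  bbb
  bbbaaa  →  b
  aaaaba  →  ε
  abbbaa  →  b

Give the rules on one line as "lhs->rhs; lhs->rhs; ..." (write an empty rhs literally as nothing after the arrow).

  | aabaa => bbaa => a
  | aaa => ba => a
  | bbbaab => bab => ab
  | bbb

aa->b; ba->a; bba->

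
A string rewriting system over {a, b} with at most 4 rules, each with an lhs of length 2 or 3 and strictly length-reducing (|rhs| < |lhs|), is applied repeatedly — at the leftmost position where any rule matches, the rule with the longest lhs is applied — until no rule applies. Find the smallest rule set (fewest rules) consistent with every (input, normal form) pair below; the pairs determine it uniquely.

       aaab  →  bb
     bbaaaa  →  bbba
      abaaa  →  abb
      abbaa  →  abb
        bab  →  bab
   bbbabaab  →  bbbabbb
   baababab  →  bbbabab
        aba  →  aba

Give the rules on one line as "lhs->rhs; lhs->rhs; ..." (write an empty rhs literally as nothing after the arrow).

aa->; aaa->b; aab->bb

  | aaab => bb
  | bbaaaa => bbba
  | abaaa => abb
  | abbaa => abb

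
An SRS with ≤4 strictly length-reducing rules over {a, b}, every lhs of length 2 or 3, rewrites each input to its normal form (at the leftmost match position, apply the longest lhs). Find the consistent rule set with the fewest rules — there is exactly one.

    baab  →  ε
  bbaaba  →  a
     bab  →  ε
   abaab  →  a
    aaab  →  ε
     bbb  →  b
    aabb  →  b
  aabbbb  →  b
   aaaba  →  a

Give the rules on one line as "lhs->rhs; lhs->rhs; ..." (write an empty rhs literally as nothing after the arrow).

  | baab => bab => bb => ε
  | bbaaba => aaba => bba => a
  | bab => bb => ε
  | abaab => abab => abb => a

aa->b; ba->b; bb->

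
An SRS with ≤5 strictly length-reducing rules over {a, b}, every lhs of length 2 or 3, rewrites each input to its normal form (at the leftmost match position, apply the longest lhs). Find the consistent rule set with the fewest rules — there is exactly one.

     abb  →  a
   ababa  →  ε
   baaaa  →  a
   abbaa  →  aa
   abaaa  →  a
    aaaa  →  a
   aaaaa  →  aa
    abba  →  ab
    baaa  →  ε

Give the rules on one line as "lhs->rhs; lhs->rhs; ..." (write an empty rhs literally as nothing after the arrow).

  | abb => a
  | ababa => aaba => aaa => ε
  | baaaa => aaaa => a
  | abbaa => aba => aa

aaa->; ba->a; bb->; bba->b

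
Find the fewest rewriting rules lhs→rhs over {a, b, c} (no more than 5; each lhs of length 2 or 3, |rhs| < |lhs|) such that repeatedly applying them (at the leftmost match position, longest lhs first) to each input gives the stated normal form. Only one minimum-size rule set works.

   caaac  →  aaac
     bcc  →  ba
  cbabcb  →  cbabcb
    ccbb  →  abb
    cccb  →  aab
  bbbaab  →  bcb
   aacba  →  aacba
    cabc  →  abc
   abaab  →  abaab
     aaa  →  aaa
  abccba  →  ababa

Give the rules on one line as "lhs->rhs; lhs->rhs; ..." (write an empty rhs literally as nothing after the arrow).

bba->bc; ca->a; cc->a; ccc->aa

  | caaac => aaac
  | bcc => ba
  | cbabcb
  | ccbb => abb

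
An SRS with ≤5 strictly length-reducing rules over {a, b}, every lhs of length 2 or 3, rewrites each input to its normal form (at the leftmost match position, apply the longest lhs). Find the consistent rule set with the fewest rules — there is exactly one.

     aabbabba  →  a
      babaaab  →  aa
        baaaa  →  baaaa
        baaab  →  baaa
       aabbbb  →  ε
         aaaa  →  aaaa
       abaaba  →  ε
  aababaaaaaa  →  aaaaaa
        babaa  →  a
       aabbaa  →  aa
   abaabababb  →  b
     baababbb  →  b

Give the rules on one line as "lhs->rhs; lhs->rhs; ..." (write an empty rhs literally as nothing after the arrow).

ab->a; aba->b; abb->bb; bb->

  | aabbabba => abbabba => bbabba => abba => bba => a
  | babaaab => bbaab => aab => aa
  | baaaa
  | baaab => baaa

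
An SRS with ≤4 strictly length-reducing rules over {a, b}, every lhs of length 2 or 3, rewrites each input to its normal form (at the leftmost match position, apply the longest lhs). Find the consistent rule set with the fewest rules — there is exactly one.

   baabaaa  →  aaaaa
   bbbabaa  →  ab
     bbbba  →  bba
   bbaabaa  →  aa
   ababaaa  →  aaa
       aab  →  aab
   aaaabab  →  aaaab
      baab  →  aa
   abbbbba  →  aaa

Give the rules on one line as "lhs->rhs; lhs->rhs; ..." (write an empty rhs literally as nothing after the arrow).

  | baabaaa => abbaaa => aaaaa
  | bbbabaa => babaa => baa => ab
  | bbbba => bba
  | bbaabaa => babbaa => baaaa => abaa => aa

aba->a; abb->aa; baa->ab; bbb->b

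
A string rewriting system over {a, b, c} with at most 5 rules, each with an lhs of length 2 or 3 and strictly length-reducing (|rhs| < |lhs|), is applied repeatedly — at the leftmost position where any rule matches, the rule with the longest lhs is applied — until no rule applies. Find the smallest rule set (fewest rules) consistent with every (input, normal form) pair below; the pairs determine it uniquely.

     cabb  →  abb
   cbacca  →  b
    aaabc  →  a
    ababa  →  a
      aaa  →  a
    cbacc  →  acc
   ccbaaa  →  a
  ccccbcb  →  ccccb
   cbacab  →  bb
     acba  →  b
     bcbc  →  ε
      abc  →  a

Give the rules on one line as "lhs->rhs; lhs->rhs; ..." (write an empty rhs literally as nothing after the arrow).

aa->b; ba->a; bc->; ca->a

  | cabb => abb
  | cbacca => cacca => acca => aca => aa => b
  | aaabc => babc => abc => a
  | ababa => aaba => bba => ba => a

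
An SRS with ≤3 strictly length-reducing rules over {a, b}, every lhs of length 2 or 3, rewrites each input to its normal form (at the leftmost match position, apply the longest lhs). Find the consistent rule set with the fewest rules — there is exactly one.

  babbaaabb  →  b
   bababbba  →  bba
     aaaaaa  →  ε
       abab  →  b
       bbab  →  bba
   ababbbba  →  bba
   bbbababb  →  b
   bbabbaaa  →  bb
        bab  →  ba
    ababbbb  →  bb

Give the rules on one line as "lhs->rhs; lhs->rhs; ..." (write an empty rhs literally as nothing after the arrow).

  | babbaaabb => babaaabb => baaaabb => baabb => bbb => b
  | bababbba => baabbba => bbbba => bba
  | aaaaaa => aaaa => aa => ε
  | abab => aab => b

aa->; ab->a; bbb->b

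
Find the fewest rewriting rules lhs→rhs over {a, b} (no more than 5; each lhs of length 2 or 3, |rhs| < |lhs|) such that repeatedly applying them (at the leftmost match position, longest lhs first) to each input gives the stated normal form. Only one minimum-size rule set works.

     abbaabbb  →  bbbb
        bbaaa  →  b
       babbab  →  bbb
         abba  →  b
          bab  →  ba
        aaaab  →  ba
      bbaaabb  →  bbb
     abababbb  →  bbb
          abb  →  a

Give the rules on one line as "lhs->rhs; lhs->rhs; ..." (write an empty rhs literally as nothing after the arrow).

  | abbaabbb => abaabbb => aaabbb => bbbb
  | bbaaa => aa => b
  | babbab => babab => baab => bbb
  | abba => aba => aa => b

aa->b; aaa->b; ab->a; bba->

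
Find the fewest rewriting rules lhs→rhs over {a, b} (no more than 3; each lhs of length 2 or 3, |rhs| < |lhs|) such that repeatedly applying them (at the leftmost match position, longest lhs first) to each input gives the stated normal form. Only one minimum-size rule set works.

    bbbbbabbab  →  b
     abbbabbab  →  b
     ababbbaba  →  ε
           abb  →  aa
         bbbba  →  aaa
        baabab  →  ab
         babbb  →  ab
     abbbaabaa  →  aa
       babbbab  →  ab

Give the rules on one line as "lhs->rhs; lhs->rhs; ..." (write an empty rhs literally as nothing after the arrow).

aab->b; ba->; bb->a

  | bbbbbabbab => abbbabbab => aababbab => babbab => bbab => aab => b
  | abbbabbab => aababbab => babbab => bbab => aab => b
  | ababbbaba => abbbaba => aababa => baba => ba => ε
  | abb => aa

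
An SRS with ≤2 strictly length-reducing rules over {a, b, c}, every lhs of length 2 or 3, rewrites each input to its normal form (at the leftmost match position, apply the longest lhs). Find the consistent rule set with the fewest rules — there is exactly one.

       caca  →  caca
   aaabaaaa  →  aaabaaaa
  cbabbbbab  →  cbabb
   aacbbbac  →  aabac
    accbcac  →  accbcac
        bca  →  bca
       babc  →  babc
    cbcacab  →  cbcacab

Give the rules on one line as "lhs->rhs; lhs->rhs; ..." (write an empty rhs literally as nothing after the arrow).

  | caca
  | aaabaaaa
  | cbabbbbab => cbabbcbb => cbabb
  | aacbbbac => aabac

bba->cb; cbb->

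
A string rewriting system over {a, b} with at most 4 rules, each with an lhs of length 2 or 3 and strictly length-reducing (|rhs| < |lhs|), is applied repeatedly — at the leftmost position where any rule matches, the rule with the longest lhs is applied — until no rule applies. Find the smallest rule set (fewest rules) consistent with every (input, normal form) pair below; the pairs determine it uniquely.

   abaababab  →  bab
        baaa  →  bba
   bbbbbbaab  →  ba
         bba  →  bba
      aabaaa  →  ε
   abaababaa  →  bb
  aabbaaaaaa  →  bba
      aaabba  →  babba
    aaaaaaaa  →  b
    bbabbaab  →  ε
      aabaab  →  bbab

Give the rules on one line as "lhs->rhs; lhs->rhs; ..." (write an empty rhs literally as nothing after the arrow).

  | abaababab => abbaabab => abbbaab => aaab => bab
  | baaa => bba
  | bbbbbbaab => bbbaab => aab => ba
  | bba

aa->b; aab->ba; bbb->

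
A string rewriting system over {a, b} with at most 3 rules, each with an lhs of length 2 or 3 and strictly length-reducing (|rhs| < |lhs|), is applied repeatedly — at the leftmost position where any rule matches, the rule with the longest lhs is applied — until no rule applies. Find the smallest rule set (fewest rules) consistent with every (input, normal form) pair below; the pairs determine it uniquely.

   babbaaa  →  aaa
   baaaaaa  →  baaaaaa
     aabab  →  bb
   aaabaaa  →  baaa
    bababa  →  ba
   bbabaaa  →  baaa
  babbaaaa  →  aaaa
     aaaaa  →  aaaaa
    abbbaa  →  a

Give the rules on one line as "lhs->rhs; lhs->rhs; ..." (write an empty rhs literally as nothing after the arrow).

ab->b; abb->ba; bba->

  | babbaaa => bbaaaa => aaa
  | baaaaaa
  | aabab => abab => bab => bb
  | aaabaaa => aabaaa => abaaa => baaa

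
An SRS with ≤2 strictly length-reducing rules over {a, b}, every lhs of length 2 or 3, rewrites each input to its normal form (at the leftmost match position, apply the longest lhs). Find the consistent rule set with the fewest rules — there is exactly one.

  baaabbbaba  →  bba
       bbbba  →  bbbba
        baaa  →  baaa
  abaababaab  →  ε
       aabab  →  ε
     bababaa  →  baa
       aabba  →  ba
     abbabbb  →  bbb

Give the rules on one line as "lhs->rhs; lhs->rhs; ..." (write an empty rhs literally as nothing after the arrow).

  | baaabbbaba => babbaba => bbaba => bba
  | bbbba
  | baaa
  | abaababaab => aababaab => abaab => aab => ε

aab->; ab->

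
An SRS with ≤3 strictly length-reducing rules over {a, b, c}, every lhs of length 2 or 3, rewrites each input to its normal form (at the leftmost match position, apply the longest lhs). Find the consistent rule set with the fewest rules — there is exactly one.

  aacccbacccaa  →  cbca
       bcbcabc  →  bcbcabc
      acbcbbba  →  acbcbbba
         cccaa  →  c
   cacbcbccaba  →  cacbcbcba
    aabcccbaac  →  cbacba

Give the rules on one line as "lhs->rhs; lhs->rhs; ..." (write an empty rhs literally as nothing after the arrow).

  | aacccbacccaa => ccccbacccaa => accbacccaa => aabacccaa => cbacccaa => cbaacaa => cbccaa => cbaaa => cbca
  | bcbcabc
  | acbcbbba
  | cccaa => acaa => acc => aa => c

aa->c; cc->a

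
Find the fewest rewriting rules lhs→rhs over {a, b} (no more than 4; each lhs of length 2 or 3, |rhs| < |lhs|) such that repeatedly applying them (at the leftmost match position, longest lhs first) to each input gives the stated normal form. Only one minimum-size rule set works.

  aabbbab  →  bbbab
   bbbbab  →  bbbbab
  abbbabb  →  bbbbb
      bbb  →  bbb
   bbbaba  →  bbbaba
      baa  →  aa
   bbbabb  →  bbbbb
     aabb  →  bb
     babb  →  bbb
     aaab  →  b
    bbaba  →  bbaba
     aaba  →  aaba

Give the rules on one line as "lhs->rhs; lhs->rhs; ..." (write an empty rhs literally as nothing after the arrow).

  | aabbbab => abbbab => bbbab
  | bbbbab
  | abbbabb => bbbabb => bbbbb
  | bbb

aaa->; abb->bb; baa->aa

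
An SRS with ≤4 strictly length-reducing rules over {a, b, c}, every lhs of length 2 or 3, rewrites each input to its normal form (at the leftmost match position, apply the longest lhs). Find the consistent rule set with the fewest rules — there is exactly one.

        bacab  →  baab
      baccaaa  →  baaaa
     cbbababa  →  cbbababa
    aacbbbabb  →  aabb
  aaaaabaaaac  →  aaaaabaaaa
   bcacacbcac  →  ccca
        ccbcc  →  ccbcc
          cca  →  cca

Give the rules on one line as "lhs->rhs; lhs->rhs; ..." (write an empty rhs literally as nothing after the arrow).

ac->a; bbb->bc; bca->cc

  | bacab => baab
  | baccaaa => bacaaa => baaaa
  | cbbababa
  | aacbbbabb => aabbbabb => aabcabb => aaccbb => aacbb => aabb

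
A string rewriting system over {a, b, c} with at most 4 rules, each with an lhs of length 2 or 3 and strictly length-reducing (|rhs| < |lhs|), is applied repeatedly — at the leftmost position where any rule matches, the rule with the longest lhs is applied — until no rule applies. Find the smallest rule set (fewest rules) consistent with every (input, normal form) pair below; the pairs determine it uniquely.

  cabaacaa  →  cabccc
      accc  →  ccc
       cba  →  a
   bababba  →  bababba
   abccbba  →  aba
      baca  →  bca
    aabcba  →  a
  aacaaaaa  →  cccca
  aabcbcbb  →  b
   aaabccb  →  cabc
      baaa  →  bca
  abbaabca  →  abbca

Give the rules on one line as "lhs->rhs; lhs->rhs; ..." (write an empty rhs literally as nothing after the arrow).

aa->c; ac->c; cb->

  | cabaacaa => cabccaa => cabccc
  | accc => ccc
  | cba => a
  | bababba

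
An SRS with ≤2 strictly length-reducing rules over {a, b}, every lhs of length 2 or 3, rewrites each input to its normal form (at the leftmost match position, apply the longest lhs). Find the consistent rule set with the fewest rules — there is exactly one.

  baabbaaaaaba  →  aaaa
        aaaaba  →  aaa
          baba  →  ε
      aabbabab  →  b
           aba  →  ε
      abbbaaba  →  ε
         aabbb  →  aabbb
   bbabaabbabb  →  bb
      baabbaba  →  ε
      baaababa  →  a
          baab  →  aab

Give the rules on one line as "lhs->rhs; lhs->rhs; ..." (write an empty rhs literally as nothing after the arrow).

  | baabbaaaaaba => aabbaaaaaba => aabaaaaaba => aaaaaba => aaaa
  | aaaaba => aaa
  | baba => aba => ε
  | aabbabab => aababab => abab => b

aba->; ba->a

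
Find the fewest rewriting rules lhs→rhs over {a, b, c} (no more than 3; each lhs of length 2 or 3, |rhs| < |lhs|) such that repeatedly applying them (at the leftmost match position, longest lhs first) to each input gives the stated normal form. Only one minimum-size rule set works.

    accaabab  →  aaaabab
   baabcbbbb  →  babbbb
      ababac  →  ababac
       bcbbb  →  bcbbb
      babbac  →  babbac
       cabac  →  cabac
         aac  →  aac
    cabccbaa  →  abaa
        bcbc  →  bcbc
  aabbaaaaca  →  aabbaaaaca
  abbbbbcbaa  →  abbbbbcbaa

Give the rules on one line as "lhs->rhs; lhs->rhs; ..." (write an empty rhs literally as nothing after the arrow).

abc->; cc->a

  | accaabab => aaaabab
  | baabcbbbb => babbbb
  | ababac
  | bcbbb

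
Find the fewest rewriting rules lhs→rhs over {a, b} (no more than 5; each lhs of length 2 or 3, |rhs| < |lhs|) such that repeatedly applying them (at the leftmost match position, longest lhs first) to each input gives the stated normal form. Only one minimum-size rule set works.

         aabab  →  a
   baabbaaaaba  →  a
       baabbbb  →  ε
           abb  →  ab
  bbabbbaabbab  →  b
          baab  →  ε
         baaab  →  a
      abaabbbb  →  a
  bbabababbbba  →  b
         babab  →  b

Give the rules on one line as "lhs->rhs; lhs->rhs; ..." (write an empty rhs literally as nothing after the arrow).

  | aabab => bbab => bab => a
  | baabbaaaaba => bbbbaaaaba => baaaaba => bbaaba => baaba => bbba => a
  | baabbbb => bbbbbb => bbb => ε
  | abb => ab

aa->b; bab->a; bb->b; bbb->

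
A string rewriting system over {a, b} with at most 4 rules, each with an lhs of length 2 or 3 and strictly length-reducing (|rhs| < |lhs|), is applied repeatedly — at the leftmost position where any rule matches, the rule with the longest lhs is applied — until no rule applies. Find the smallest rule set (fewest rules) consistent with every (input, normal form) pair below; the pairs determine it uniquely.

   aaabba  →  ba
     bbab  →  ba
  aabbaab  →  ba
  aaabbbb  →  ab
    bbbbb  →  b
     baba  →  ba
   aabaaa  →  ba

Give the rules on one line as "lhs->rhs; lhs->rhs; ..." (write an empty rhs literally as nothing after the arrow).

aa->a; aba->ba; bab->ba; bb->b

  | aaabba => aabba => abba => aba => ba
  | bbab => bab => ba
  | aabbaab => abbaab => abaab => baab => bab => ba
  | aaabbbb => aabbbb => abbbb => abbb => abb => ab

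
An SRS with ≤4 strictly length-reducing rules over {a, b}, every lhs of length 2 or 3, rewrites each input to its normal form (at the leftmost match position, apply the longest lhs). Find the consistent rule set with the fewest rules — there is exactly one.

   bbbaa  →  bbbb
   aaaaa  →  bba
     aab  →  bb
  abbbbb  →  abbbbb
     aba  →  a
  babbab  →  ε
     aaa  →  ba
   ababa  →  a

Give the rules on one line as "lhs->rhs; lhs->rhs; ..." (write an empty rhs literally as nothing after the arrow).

  | bbbaa => bbbb
  | aaaaa => baaa => bba
  | aab => bb
  | abbbbb

aa->b; aba->a; bab->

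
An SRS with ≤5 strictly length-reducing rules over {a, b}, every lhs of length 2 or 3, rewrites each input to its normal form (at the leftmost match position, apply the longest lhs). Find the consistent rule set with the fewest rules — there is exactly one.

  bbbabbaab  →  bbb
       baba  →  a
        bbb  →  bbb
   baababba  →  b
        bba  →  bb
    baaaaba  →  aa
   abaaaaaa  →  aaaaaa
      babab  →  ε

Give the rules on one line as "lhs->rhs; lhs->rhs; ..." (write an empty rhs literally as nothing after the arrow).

  | bbbabbaab => bbbaab => bbb
  | baba => a
  | bbb
  | baababba => babba => ba => b

ab->; ba->b; baa->; bab->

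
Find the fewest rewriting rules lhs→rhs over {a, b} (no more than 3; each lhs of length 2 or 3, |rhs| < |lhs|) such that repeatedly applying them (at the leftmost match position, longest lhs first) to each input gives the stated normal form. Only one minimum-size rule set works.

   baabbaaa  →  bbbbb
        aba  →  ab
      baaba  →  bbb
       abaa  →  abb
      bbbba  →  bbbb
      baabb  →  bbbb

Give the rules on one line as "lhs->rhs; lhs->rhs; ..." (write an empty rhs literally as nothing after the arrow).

  | baabbaaa => bbbbaaa => bbbbba => bbbbb
  | aba => ab
  | baaba => bbba => bbb
  | abaa => abb

ba->b; baa->bb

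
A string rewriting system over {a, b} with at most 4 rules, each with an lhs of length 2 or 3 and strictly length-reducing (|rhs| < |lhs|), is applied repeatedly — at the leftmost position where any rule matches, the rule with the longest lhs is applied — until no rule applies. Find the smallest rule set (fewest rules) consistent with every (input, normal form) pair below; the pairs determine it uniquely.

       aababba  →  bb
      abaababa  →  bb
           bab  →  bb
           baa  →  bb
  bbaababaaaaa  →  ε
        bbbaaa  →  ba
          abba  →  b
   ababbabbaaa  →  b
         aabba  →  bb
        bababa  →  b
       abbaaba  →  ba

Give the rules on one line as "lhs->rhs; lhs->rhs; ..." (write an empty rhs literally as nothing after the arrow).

  | aababba => bbabba => aabba => bbba => baa => bb
  | abaababa => baababa => bbbaba => baaba => bbba => baa => bb
  | bab => bb
  | baa => bb

aa->b; aaa->; ab->b; bba->aa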